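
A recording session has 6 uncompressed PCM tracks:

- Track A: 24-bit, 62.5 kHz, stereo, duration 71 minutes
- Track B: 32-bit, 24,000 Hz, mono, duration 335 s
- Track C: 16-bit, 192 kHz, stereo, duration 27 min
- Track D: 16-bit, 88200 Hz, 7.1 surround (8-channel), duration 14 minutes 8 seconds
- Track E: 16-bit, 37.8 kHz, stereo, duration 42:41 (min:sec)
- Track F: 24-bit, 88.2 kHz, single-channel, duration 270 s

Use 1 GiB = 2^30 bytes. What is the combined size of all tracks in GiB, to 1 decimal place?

4.2 GiB

Track A: 71 minutes = 4,260 s; 62,500 × 4,260 × 3 × 2 = 1,597,500,000 bytes.
Track B: 24,000 × 335 × 4 × 1 = 32,160,000 bytes.
Track C: 27 min = 1,620 s; 192,000 × 1,620 × 2 × 2 = 1,244,160,000 bytes.
Track D: 14 minutes 8 seconds = 848 s; 88,200 × 848 × 2 × 8 = 1,196,697,600 bytes.
Track E: 42:41 (min:sec) = 2,561 s; 37,800 × 2,561 × 2 × 2 = 387,223,200 bytes.
Track F: 88,200 × 270 × 3 × 1 = 71,442,000 bytes.
Total = 4,529,182,800 bytes = 4.2 GiB.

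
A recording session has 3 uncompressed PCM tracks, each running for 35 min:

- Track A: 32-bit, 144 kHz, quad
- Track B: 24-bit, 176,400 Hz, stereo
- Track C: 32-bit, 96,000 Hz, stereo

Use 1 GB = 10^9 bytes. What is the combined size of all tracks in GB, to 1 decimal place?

8.7 GB

35 min = 2,100 s.
Track A: 144,000 × 2,100 × 4 × 4 = 4,838,400,000 bytes.
Track B: 176,400 × 2,100 × 3 × 2 = 2,222,640,000 bytes.
Track C: 96,000 × 2,100 × 4 × 2 = 1,612,800,000 bytes.
Total = 8,673,840,000 bytes = 8.7 GB.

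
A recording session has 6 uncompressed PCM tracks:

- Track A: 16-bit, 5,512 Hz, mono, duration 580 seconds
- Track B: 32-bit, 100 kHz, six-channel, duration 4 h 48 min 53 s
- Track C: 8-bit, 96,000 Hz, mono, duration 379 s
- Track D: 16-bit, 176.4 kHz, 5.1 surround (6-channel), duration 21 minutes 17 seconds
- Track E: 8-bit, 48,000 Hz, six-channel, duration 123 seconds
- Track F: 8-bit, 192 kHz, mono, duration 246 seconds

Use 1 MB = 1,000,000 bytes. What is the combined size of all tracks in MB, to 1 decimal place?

44427.8 MB

Track A: 5,512 × 580 × 2 × 1 = 6,393,920 bytes.
Track B: 4 h 48 min 53 s = 17,333 s; 100,000 × 17,333 × 4 × 6 = 41,599,200,000 bytes.
Track C: 96,000 × 379 × 1 × 1 = 36,384,000 bytes.
Track D: 21 minutes 17 seconds = 1,277 s; 176,400 × 1,277 × 2 × 6 = 2,703,153,600 bytes.
Track E: 48,000 × 123 × 1 × 6 = 35,424,000 bytes.
Track F: 192,000 × 246 × 1 × 1 = 47,232,000 bytes.
Total = 44,427,787,520 bytes = 44427.8 MB.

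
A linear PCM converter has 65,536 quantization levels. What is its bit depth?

16 bits

log2(65,536) = 16.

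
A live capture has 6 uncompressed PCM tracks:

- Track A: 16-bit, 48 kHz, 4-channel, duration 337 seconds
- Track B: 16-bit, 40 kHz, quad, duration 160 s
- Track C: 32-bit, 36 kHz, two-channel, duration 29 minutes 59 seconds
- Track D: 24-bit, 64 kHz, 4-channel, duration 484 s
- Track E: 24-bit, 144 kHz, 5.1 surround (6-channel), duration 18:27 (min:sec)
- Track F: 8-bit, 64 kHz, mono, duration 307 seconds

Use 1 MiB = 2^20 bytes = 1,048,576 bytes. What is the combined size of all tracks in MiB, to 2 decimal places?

Track A: 48,000 × 337 × 2 × 4 = 129,408,000 bytes.
Track B: 40,000 × 160 × 2 × 4 = 51,200,000 bytes.
Track C: 29 minutes 59 seconds = 1,799 s; 36,000 × 1,799 × 4 × 2 = 518,112,000 bytes.
Track D: 64,000 × 484 × 3 × 4 = 371,712,000 bytes.
Track E: 18:27 (min:sec) = 1,107 s; 144,000 × 1,107 × 3 × 6 = 2,869,344,000 bytes.
Track F: 64,000 × 307 × 1 × 1 = 19,648,000 bytes.
Total = 3,959,424,000 bytes = 3776.00 MiB.

3776.00 MiB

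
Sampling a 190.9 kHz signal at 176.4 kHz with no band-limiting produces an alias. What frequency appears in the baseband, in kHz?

14.5 kHz

Nyquist = 176,400/2 = 88,200 Hz; 190,900 Hz exceeds it.
Alias = |190,900 − 1×176,400| = |190,900 − 176,400| = 14,500 Hz = 14.5 kHz.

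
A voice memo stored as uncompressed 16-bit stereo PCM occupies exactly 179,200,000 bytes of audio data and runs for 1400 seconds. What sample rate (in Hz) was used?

32,000 Hz

Bytes = sample_rate × seconds × bytes_per_sample × channels.
sample_rate = 179,200,000 / (1,400 × 2 × 2) = 179,200,000 / 5,600 = 32,000 Hz.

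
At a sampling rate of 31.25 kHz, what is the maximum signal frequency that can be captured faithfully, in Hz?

Nyquist frequency = sample rate / 2 = 31,250 / 2 = 15,625 Hz.

15,625 Hz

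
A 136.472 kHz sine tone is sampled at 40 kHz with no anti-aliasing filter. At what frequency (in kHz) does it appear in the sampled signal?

16.472 kHz

Nyquist = 40,000/2 = 20,000 Hz; 136,472 Hz exceeds it.
Alias = |136,472 − 3×40,000| = |136,472 − 120,000| = 16,472 Hz = 16.472 kHz.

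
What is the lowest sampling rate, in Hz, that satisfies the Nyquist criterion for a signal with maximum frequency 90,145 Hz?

180,290 Hz

Minimum sample rate = 2 × 90,145 Hz = 180,290 Hz.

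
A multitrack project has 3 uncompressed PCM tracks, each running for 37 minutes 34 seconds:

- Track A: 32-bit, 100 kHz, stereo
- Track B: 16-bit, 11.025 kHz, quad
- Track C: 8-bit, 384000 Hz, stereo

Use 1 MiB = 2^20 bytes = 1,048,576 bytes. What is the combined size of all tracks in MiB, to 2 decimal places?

3560.14 MiB

37 minutes 34 seconds = 2,254 s.
Track A: 100,000 × 2,254 × 4 × 2 = 1,803,200,000 bytes.
Track B: 11,025 × 2,254 × 2 × 4 = 198,802,800 bytes.
Track C: 384,000 × 2,254 × 1 × 2 = 1,731,072,000 bytes.
Total = 3,733,074,800 bytes = 3560.14 MiB.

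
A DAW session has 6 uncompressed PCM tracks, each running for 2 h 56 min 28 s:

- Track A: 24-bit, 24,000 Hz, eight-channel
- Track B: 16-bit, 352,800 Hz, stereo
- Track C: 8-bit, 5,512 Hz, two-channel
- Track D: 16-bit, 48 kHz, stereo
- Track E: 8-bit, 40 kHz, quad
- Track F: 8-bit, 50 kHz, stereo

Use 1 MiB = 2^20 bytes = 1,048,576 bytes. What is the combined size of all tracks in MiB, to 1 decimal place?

24741.1 MiB

2 h 56 min 28 s = 10,588 s.
Track A: 24,000 × 10,588 × 3 × 8 = 6,098,688,000 bytes.
Track B: 352,800 × 10,588 × 2 × 2 = 14,941,785,600 bytes.
Track C: 5,512 × 10,588 × 1 × 2 = 116,722,112 bytes.
Track D: 48,000 × 10,588 × 2 × 2 = 2,032,896,000 bytes.
Track E: 40,000 × 10,588 × 1 × 4 = 1,694,080,000 bytes.
Track F: 50,000 × 10,588 × 1 × 2 = 1,058,800,000 bytes.
Total = 25,942,971,712 bytes = 24741.1 MiB.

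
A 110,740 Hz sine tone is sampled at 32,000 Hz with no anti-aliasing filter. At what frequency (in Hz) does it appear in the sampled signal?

Nyquist = 32,000/2 = 16,000 Hz; 110,740 Hz exceeds it.
Alias = |110,740 − 3×32,000| = |110,740 − 96,000| = 14,740 Hz.

14,740 Hz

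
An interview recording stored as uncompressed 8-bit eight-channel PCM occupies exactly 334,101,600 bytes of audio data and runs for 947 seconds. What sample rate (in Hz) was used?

44,100 Hz

Bytes = sample_rate × seconds × bytes_per_sample × channels.
sample_rate = 334,101,600 / (947 × 1 × 8) = 334,101,600 / 7,576 = 44,100 Hz.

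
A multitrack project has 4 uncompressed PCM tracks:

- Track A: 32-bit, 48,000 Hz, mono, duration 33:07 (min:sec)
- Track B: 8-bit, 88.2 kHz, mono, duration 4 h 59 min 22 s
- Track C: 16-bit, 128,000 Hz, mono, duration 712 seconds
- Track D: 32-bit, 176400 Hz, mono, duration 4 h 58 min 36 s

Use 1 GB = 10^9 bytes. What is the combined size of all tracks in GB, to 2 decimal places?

14.79 GB

Track A: 33:07 (min:sec) = 1,987 s; 48,000 × 1,987 × 4 × 1 = 381,504,000 bytes.
Track B: 4 h 59 min 22 s = 17,962 s; 88,200 × 17,962 × 1 × 1 = 1,584,248,400 bytes.
Track C: 128,000 × 712 × 2 × 1 = 182,272,000 bytes.
Track D: 4 h 58 min 36 s = 17,916 s; 176,400 × 17,916 × 4 × 1 = 12,641,529,600 bytes.
Total = 14,789,554,000 bytes = 14.79 GB.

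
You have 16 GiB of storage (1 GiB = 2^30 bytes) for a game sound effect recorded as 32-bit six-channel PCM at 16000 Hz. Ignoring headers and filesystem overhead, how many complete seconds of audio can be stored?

44,739 seconds

Uncompressed byte rate = 16,000 × 4 × 6 = 384,000 bytes/s.
Capacity = 16 × 1,073,741,824 = 17,179,869,184 bytes.
17,179,869,184 / 384,000 ≈ 44739.24 s → 44,739 seconds.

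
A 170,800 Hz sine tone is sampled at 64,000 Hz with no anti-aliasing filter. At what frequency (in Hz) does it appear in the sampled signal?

Nyquist = 64,000/2 = 32,000 Hz; 170,800 Hz exceeds it.
Alias = |170,800 − 3×64,000| = |170,800 − 192,000| = 21,200 Hz.

21,200 Hz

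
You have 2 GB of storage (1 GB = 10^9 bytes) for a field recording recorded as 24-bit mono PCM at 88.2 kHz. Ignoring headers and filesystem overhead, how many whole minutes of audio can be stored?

125 minutes

Uncompressed byte rate = 88,200 × 3 × 1 = 264,600 bytes/s.
Capacity = 2 × 1,000,000,000 = 2,000,000,000 bytes.
2,000,000,000 / 264,600 ≈ 7558.58 s → 125 minutes.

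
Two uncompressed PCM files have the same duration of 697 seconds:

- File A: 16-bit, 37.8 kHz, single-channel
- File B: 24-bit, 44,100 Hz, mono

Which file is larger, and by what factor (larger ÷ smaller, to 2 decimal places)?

File A: 37,800 × 2 × 1 = 75,600 bytes/s.
File B: 44,100 × 3 × 1 = 132,300 bytes/s.
File B is larger; ratio = 92,213,100 / 52,693,200 = 1.75.

File B, by a factor of 1.75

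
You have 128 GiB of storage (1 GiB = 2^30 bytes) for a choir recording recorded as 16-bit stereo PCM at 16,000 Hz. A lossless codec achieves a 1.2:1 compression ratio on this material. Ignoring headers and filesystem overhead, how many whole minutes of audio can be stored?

42,949 minutes

Uncompressed byte rate = 16,000 × 2 × 2 = 64,000 bytes/s.
After 1.2:1 compression, effective rate ≈ 53333.33 bytes/s.
Capacity = 128 × 1,073,741,824 = 137,438,953,472 bytes.
137,438,953,472 / effective rate ≈ 2576980.38 s → 42,949 minutes.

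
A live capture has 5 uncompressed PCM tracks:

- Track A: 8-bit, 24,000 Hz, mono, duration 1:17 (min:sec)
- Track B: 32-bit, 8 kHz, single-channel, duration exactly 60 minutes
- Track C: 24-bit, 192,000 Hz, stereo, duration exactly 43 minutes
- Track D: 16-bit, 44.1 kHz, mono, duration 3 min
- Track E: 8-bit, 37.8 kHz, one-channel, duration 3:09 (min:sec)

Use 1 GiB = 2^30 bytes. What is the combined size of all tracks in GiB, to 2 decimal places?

2.90 GiB

Track A: 1:17 (min:sec) = 77 s; 24,000 × 77 × 1 × 1 = 1,848,000 bytes.
Track B: exactly 60 minutes = 3,600 s; 8,000 × 3,600 × 4 × 1 = 115,200,000 bytes.
Track C: exactly 43 minutes = 2,580 s; 192,000 × 2,580 × 3 × 2 = 2,972,160,000 bytes.
Track D: 3 min = 180 s; 44,100 × 180 × 2 × 1 = 15,876,000 bytes.
Track E: 3:09 (min:sec) = 189 s; 37,800 × 189 × 1 × 1 = 7,144,200 bytes.
Total = 3,112,228,200 bytes = 2.90 GiB.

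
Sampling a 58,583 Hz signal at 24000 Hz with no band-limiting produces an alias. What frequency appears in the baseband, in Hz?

Nyquist = 24,000/2 = 12,000 Hz; 58,583 Hz exceeds it.
Alias = |58,583 − 2×24,000| = |58,583 − 48,000| = 10,583 Hz.

10,583 Hz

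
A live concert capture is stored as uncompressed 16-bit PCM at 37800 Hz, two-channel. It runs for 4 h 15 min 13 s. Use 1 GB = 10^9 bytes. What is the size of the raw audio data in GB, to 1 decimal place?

Duration = 4 h 15 min 13 s = 15,313 s.
Bytes = 37,800 samples/s × 15,313 s × 2 bytes/sample × 2 ch = 2,315,325,600 bytes.
2,315,325,600 / 1,000,000,000 = 2.3 GB.

2.3 GB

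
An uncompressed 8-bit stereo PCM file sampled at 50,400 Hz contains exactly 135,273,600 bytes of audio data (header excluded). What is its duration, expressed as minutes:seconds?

22:22

Byte rate = 50,400 × 1 × 2 = 100,800 bytes/s.
Duration = 135,273,600 / 100,800 = 1,342 s.
1,342 s = 22:22.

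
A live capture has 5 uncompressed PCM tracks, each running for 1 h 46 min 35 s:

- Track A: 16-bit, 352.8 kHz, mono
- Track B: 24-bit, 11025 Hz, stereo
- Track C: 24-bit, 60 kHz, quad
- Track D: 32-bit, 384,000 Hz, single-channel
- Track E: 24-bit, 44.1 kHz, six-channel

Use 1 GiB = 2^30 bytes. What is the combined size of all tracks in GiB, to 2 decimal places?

22.76 GiB

1 h 46 min 35 s = 6,395 s.
Track A: 352,800 × 6,395 × 2 × 1 = 4,512,312,000 bytes.
Track B: 11,025 × 6,395 × 3 × 2 = 423,029,250 bytes.
Track C: 60,000 × 6,395 × 3 × 4 = 4,604,400,000 bytes.
Track D: 384,000 × 6,395 × 4 × 1 = 9,822,720,000 bytes.
Track E: 44,100 × 6,395 × 3 × 6 = 5,076,351,000 bytes.
Total = 24,438,812,250 bytes = 22.76 GiB.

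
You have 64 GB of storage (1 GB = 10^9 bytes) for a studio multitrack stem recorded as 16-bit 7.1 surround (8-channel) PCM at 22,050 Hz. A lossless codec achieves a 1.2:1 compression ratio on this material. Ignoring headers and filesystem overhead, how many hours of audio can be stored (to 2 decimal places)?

Uncompressed byte rate = 22,050 × 2 × 8 = 352,800 bytes/s.
After 1.2:1 compression, effective rate ≈ 294000 bytes/s.
Capacity = 64 × 1,000,000,000 = 64,000,000,000 bytes.
64,000,000,000 / effective rate ≈ 217687.07 s → 60.47 hours.

60.47 hours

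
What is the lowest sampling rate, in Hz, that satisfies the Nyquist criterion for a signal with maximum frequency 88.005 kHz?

176,010 Hz

Minimum sample rate = 2 × 88,005 Hz = 176,010 Hz.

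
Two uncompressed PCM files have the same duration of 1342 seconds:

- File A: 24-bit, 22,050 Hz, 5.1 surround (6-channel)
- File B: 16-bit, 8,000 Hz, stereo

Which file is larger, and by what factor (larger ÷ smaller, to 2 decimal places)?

File A: 22,050 × 3 × 6 = 396,900 bytes/s.
File B: 8,000 × 2 × 2 = 32,000 bytes/s.
File A is larger; ratio = 532,639,800 / 42,944,000 = 12.40.

File A, by a factor of 12.40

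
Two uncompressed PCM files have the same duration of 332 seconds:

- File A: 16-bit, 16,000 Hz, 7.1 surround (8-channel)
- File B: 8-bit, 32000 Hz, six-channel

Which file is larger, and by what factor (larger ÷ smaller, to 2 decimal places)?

File A: 16,000 × 2 × 8 = 256,000 bytes/s.
File B: 32,000 × 1 × 6 = 192,000 bytes/s.
File A is larger; ratio = 84,992,000 / 63,744,000 = 1.33.

File A, by a factor of 1.33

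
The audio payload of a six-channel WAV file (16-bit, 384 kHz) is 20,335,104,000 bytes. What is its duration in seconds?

4,413 seconds

Byte rate = 384,000 × 2 × 6 = 4,608,000 bytes/s.
Duration = 20,335,104,000 / 4,608,000 = 4,413 s.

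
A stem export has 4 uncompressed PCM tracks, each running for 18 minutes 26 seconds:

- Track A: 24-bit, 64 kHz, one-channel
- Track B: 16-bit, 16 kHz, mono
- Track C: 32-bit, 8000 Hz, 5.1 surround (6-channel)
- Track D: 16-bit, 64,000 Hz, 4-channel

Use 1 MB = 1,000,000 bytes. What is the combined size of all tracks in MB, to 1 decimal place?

1026.4 MB

18 minutes 26 seconds = 1,106 s.
Track A: 64,000 × 1,106 × 3 × 1 = 212,352,000 bytes.
Track B: 16,000 × 1,106 × 2 × 1 = 35,392,000 bytes.
Track C: 8,000 × 1,106 × 4 × 6 = 212,352,000 bytes.
Track D: 64,000 × 1,106 × 2 × 4 = 566,272,000 bytes.
Total = 1,026,368,000 bytes = 1026.4 MB.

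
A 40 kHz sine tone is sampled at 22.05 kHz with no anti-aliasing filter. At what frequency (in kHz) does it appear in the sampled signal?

4.1 kHz

Nyquist = 22,050/2 = 11,025 Hz; 40,000 Hz exceeds it.
Alias = |40,000 − 2×22,050| = |40,000 − 44,100| = 4,100 Hz = 4.1 kHz.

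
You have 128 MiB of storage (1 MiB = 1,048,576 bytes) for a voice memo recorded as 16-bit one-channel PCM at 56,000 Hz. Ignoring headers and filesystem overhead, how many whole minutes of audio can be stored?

Uncompressed byte rate = 56,000 × 2 × 1 = 112,000 bytes/s.
Capacity = 128 × 1,048,576 = 134,217,728 bytes.
134,217,728 / 112,000 ≈ 1198.37 s → 19 minutes.

19 minutes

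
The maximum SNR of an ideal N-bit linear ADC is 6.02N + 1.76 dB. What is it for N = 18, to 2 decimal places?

110.12 dB

6.02 × 18 + 1.76 = 110.12 dB.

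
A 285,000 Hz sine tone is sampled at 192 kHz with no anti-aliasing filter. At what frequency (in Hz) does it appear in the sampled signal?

93,000 Hz

Nyquist = 192,000/2 = 96,000 Hz; 285,000 Hz exceeds it.
Alias = |285,000 − 1×192,000| = |285,000 − 192,000| = 93,000 Hz.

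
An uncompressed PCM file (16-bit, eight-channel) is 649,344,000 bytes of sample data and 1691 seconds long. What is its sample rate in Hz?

24,000 Hz

Bytes = sample_rate × seconds × bytes_per_sample × channels.
sample_rate = 649,344,000 / (1,691 × 2 × 8) = 649,344,000 / 27,056 = 24,000 Hz.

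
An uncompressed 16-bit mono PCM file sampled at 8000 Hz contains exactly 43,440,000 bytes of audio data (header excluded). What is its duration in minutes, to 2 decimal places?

Byte rate = 8,000 × 2 × 1 = 16,000 bytes/s.
Duration = 43,440,000 / 16,000 = 2,715 s.
2,715 s / 60 = 45.25 minutes.

45.25 minutes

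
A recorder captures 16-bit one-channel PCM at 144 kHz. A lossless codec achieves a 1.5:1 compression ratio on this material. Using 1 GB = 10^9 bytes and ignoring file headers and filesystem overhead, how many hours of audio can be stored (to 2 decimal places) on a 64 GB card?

92.59 hours

Uncompressed byte rate = 144,000 × 2 × 1 = 288,000 bytes/s.
After 1.5:1 compression, effective rate ≈ 192000 bytes/s.
Capacity = 64 × 1,000,000,000 = 64,000,000,000 bytes.
64,000,000,000 / effective rate ≈ 333333.33 s → 92.59 hours.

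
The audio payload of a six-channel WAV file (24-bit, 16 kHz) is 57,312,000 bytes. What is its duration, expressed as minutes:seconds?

Byte rate = 16,000 × 3 × 6 = 288,000 bytes/s.
Duration = 57,312,000 / 288,000 = 199 s.
199 s = 3:19.

3:19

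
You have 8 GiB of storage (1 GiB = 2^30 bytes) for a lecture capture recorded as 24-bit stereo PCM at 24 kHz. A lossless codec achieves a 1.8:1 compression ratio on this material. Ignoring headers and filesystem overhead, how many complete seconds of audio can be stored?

Uncompressed byte rate = 24,000 × 3 × 2 = 144,000 bytes/s.
After 1.8:1 compression, effective rate ≈ 80000 bytes/s.
Capacity = 8 × 1,073,741,824 = 8,589,934,592 bytes.
8,589,934,592 / effective rate ≈ 107374.18 s → 107,374 seconds.

107,374 seconds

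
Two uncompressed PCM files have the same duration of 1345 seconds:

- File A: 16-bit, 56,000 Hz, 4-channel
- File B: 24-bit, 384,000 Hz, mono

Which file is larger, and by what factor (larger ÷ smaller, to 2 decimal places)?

File B, by a factor of 2.57

File A: 56,000 × 2 × 4 = 448,000 bytes/s.
File B: 384,000 × 3 × 1 = 1,152,000 bytes/s.
File B is larger; ratio = 1,549,440,000 / 602,560,000 = 2.57.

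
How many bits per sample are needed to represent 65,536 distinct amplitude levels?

16 bits

log2(65,536) = 16.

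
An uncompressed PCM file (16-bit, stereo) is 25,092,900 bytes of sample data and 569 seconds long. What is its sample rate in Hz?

Bytes = sample_rate × seconds × bytes_per_sample × channels.
sample_rate = 25,092,900 / (569 × 2 × 2) = 25,092,900 / 2,276 = 11,025 Hz.

11,025 Hz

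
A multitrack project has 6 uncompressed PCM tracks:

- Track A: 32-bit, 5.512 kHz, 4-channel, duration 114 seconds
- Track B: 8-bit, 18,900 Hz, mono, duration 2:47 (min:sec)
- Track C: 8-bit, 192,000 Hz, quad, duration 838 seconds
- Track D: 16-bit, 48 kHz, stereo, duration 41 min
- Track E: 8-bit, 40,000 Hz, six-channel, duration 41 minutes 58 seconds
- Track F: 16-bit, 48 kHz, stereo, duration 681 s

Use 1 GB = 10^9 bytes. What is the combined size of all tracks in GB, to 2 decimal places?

1.86 GB

Track A: 5,512 × 114 × 4 × 4 = 10,053,888 bytes.
Track B: 2:47 (min:sec) = 167 s; 18,900 × 167 × 1 × 1 = 3,156,300 bytes.
Track C: 192,000 × 838 × 1 × 4 = 643,584,000 bytes.
Track D: 41 min = 2,460 s; 48,000 × 2,460 × 2 × 2 = 472,320,000 bytes.
Track E: 41 minutes 58 seconds = 2,518 s; 40,000 × 2,518 × 1 × 6 = 604,320,000 bytes.
Track F: 48,000 × 681 × 2 × 2 = 130,752,000 bytes.
Total = 1,864,186,188 bytes = 1.86 GB.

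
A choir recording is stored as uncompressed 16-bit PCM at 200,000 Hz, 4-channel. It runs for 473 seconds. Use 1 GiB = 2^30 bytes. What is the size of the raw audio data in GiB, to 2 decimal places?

Bytes = 200,000 samples/s × 473 s × 2 bytes/sample × 4 ch = 756,800,000 bytes.
756,800,000 / 1,073,741,824 = 0.70 GiB.

0.70 GiB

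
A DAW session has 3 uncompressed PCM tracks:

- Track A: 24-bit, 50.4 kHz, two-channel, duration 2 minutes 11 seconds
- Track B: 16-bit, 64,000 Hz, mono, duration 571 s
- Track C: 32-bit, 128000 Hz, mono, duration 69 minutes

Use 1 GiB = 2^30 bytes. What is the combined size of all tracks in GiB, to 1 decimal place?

Track A: 2 minutes 11 seconds = 131 s; 50,400 × 131 × 3 × 2 = 39,614,400 bytes.
Track B: 64,000 × 571 × 2 × 1 = 73,088,000 bytes.
Track C: 69 minutes = 4,140 s; 128,000 × 4,140 × 4 × 1 = 2,119,680,000 bytes.
Total = 2,232,382,400 bytes = 2.1 GiB.

2.1 GiB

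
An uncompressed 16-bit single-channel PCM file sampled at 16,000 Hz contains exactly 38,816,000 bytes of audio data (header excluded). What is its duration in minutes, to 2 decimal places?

20.22 minutes

Byte rate = 16,000 × 2 × 1 = 32,000 bytes/s.
Duration = 38,816,000 / 32,000 = 1,213 s.
1,213 s / 60 = 20.22 minutes.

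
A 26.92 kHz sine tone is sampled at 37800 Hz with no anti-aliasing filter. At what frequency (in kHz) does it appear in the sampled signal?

Nyquist = 37,800/2 = 18,900 Hz; 26,920 Hz exceeds it.
Alias = |26,920 − 1×37,800| = |26,920 − 37,800| = 10,880 Hz = 10.88 kHz.

10.88 kHz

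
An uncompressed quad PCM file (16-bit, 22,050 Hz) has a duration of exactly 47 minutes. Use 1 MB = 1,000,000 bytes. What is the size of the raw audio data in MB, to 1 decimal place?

Duration = exactly 47 minutes = 2,820 s.
Bytes = 22,050 samples/s × 2,820 s × 2 bytes/sample × 4 ch = 497,448,000 bytes.
497,448,000 / 1,000,000 = 497.4 MB.

497.4 MB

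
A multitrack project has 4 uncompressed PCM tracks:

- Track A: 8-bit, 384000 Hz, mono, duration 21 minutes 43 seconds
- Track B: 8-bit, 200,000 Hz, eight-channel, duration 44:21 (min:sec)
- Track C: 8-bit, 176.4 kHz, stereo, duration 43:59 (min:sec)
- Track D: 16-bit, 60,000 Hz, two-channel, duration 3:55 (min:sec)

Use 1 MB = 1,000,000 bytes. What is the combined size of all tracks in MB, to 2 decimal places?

5745.39 MB

Track A: 21 minutes 43 seconds = 1,303 s; 384,000 × 1,303 × 1 × 1 = 500,352,000 bytes.
Track B: 44:21 (min:sec) = 2,661 s; 200,000 × 2,661 × 1 × 8 = 4,257,600,000 bytes.
Track C: 43:59 (min:sec) = 2,639 s; 176,400 × 2,639 × 1 × 2 = 931,039,200 bytes.
Track D: 3:55 (min:sec) = 235 s; 60,000 × 235 × 2 × 2 = 56,400,000 bytes.
Total = 5,745,391,200 bytes = 5745.39 MB.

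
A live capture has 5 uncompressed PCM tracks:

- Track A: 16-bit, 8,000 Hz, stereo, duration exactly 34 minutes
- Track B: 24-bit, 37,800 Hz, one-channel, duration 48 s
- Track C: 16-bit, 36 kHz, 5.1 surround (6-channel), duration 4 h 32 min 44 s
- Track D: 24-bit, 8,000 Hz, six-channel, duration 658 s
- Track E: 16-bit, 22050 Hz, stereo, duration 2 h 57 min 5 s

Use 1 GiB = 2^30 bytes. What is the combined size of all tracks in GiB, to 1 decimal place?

7.6 GiB

Track A: exactly 34 minutes = 2,040 s; 8,000 × 2,040 × 2 × 2 = 65,280,000 bytes.
Track B: 37,800 × 48 × 3 × 1 = 5,443,200 bytes.
Track C: 4 h 32 min 44 s = 16,364 s; 36,000 × 16,364 × 2 × 6 = 7,069,248,000 bytes.
Track D: 8,000 × 658 × 3 × 6 = 94,752,000 bytes.
Track E: 2 h 57 min 5 s = 10,625 s; 22,050 × 10,625 × 2 × 2 = 937,125,000 bytes.
Total = 8,171,848,200 bytes = 7.6 GiB.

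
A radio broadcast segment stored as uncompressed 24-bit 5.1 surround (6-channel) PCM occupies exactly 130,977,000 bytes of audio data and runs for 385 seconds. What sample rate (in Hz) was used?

18,900 Hz

Bytes = sample_rate × seconds × bytes_per_sample × channels.
sample_rate = 130,977,000 / (385 × 3 × 6) = 130,977,000 / 6,930 = 18,900 Hz.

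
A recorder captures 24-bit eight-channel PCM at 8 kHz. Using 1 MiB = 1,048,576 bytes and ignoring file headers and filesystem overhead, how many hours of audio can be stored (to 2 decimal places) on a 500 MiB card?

Uncompressed byte rate = 8,000 × 3 × 8 = 192,000 bytes/s.
Capacity = 500 × 1,048,576 = 524,288,000 bytes.
524,288,000 / 192,000 ≈ 2730.67 s → 0.76 hours.

0.76 hours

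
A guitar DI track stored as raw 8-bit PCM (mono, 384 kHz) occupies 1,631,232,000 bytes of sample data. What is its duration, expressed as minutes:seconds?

70:48

Byte rate = 384,000 × 1 × 1 = 384,000 bytes/s.
Duration = 1,631,232,000 / 384,000 = 4,248 s.
4,248 s = 70:48.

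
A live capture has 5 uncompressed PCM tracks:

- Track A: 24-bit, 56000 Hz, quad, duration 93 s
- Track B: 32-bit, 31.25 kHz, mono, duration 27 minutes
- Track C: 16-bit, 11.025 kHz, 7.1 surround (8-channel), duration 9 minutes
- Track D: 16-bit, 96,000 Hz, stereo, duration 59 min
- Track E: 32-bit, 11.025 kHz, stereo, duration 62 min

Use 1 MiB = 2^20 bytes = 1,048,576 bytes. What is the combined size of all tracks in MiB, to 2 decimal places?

Track A: 56,000 × 93 × 3 × 4 = 62,496,000 bytes.
Track B: 27 minutes = 1,620 s; 31,250 × 1,620 × 4 × 1 = 202,500,000 bytes.
Track C: 9 minutes = 540 s; 11,025 × 540 × 2 × 8 = 95,256,000 bytes.
Track D: 59 min = 3,540 s; 96,000 × 3,540 × 2 × 2 = 1,359,360,000 bytes.
Track E: 62 min = 3,720 s; 11,025 × 3,720 × 4 × 2 = 328,104,000 bytes.
Total = 2,047,716,000 bytes = 1952.85 MiB.

1952.85 MiB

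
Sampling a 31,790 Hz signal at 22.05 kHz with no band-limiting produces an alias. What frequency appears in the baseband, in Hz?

Nyquist = 22,050/2 = 11,025 Hz; 31,790 Hz exceeds it.
Alias = |31,790 − 1×22,050| = |31,790 − 22,050| = 9,740 Hz.

9,740 Hz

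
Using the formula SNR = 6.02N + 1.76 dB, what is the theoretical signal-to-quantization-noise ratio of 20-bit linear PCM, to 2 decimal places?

122.16 dB

6.02 × 20 + 1.76 = 122.16 dB.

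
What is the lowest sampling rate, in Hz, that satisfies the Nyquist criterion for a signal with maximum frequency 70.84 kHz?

Minimum sample rate = 2 × 70,840 Hz = 141,680 Hz.

141,680 Hz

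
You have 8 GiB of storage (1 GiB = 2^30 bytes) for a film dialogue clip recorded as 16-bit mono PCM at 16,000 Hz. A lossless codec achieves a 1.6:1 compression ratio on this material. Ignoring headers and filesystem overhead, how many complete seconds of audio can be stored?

429,496 seconds

Uncompressed byte rate = 16,000 × 2 × 1 = 32,000 bytes/s.
After 1.6:1 compression, effective rate ≈ 20000 bytes/s.
Capacity = 8 × 1,073,741,824 = 8,589,934,592 bytes.
8,589,934,592 / effective rate ≈ 429496.73 s → 429,496 seconds.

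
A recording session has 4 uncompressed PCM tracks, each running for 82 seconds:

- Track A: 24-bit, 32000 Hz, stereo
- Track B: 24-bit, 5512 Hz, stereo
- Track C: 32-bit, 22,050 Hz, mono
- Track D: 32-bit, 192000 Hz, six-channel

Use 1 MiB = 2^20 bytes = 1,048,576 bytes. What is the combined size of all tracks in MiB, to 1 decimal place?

Track A: 32,000 × 82 × 3 × 2 = 15,744,000 bytes.
Track B: 5,512 × 82 × 3 × 2 = 2,711,904 bytes.
Track C: 22,050 × 82 × 4 × 1 = 7,232,400 bytes.
Track D: 192,000 × 82 × 4 × 6 = 377,856,000 bytes.
Total = 403,544,304 bytes = 384.8 MiB.

384.8 MiB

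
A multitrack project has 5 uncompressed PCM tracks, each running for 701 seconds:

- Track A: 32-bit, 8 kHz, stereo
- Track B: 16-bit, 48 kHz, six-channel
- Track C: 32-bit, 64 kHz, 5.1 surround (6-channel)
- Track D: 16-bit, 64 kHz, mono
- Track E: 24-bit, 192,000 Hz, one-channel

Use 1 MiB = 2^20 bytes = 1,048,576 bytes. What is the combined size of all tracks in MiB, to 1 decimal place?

Track A: 8,000 × 701 × 4 × 2 = 44,864,000 bytes.
Track B: 48,000 × 701 × 2 × 6 = 403,776,000 bytes.
Track C: 64,000 × 701 × 4 × 6 = 1,076,736,000 bytes.
Track D: 64,000 × 701 × 2 × 1 = 89,728,000 bytes.
Track E: 192,000 × 701 × 3 × 1 = 403,776,000 bytes.
Total = 2,018,880,000 bytes = 1925.4 MiB.

1925.4 MiB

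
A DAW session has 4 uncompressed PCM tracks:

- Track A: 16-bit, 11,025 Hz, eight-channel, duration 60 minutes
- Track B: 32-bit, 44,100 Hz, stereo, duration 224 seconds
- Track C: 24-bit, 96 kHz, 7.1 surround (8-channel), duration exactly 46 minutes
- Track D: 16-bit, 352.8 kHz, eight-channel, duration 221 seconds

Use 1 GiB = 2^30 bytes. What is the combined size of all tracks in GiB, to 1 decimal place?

7.7 GiB

Track A: 60 minutes = 3,600 s; 11,025 × 3,600 × 2 × 8 = 635,040,000 bytes.
Track B: 44,100 × 224 × 4 × 2 = 79,027,200 bytes.
Track C: exactly 46 minutes = 2,760 s; 96,000 × 2,760 × 3 × 8 = 6,359,040,000 bytes.
Track D: 352,800 × 221 × 2 × 8 = 1,247,500,800 bytes.
Total = 8,320,608,000 bytes = 7.7 GiB.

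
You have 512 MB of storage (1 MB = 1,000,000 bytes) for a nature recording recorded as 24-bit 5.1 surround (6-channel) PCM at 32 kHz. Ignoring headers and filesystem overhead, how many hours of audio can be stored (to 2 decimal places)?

Uncompressed byte rate = 32,000 × 3 × 6 = 576,000 bytes/s.
Capacity = 512 × 1,000,000 = 512,000,000 bytes.
512,000,000 / 576,000 ≈ 888.89 s → 0.25 hours.

0.25 hours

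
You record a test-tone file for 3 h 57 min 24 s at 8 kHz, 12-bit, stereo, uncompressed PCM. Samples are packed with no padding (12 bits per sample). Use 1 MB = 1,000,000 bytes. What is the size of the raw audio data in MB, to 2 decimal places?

Duration = 3 h 57 min 24 s = 14,244 s.
Bits = 8,000 × 14,244 × 12 × 2 = 2,734,848,000 bits = 341,856,000 bytes.
341,856,000 / 1,000,000 = 341.86 MB.

341.86 MB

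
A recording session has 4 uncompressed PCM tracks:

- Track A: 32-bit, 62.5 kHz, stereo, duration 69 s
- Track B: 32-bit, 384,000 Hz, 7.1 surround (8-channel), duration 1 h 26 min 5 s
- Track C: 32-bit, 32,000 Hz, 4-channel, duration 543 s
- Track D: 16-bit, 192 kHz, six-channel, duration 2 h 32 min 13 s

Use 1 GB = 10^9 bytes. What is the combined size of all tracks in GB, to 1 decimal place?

84.8 GB

Track A: 62,500 × 69 × 4 × 2 = 34,500,000 bytes.
Track B: 1 h 26 min 5 s = 5,165 s; 384,000 × 5,165 × 4 × 8 = 63,467,520,000 bytes.
Track C: 32,000 × 543 × 4 × 4 = 278,016,000 bytes.
Track D: 2 h 32 min 13 s = 9,133 s; 192,000 × 9,133 × 2 × 6 = 21,042,432,000 bytes.
Total = 84,822,468,000 bytes = 84.8 GB.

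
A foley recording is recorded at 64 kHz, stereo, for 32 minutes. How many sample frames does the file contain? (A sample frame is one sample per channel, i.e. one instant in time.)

122,880,000 sample frames

32 minutes = 1,920 s.
64,000 samples/s × 1,920 s = 122,880,000 frames.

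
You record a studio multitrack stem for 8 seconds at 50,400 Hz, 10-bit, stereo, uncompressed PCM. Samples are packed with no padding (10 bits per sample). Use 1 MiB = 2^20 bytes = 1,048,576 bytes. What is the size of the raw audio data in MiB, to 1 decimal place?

1.0 MiB

Bits = 50,400 × 8 × 10 × 2 = 8,064,000 bits = 1,008,000 bytes.
1,008,000 / 1,048,576 = 1.0 MiB.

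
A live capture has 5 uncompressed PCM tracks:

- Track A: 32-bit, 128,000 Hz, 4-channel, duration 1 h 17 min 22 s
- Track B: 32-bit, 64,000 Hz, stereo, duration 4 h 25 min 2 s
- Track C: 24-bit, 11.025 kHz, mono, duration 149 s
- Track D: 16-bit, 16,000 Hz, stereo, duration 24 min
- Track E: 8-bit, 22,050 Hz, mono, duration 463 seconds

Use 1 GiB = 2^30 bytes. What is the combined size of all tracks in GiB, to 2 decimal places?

Track A: 1 h 17 min 22 s = 4,642 s; 128,000 × 4,642 × 4 × 4 = 9,506,816,000 bytes.
Track B: 4 h 25 min 2 s = 15,902 s; 64,000 × 15,902 × 4 × 2 = 8,141,824,000 bytes.
Track C: 11,025 × 149 × 3 × 1 = 4,928,175 bytes.
Track D: 24 min = 1,440 s; 16,000 × 1,440 × 2 × 2 = 92,160,000 bytes.
Track E: 22,050 × 463 × 1 × 1 = 10,209,150 bytes.
Total = 17,755,937,325 bytes = 16.54 GiB.

16.54 GiB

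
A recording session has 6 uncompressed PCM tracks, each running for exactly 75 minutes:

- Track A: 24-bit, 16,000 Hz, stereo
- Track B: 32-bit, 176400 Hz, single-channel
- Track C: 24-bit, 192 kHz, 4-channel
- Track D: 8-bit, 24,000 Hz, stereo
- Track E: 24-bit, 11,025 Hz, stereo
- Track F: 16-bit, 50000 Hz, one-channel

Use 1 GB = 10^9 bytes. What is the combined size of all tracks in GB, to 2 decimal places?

exactly 75 minutes = 4,500 s.
Track A: 16,000 × 4,500 × 3 × 2 = 432,000,000 bytes.
Track B: 176,400 × 4,500 × 4 × 1 = 3,175,200,000 bytes.
Track C: 192,000 × 4,500 × 3 × 4 = 10,368,000,000 bytes.
Track D: 24,000 × 4,500 × 1 × 2 = 216,000,000 bytes.
Track E: 11,025 × 4,500 × 3 × 2 = 297,675,000 bytes.
Track F: 50,000 × 4,500 × 2 × 1 = 450,000,000 bytes.
Total = 14,938,875,000 bytes = 14.94 GB.

14.94 GB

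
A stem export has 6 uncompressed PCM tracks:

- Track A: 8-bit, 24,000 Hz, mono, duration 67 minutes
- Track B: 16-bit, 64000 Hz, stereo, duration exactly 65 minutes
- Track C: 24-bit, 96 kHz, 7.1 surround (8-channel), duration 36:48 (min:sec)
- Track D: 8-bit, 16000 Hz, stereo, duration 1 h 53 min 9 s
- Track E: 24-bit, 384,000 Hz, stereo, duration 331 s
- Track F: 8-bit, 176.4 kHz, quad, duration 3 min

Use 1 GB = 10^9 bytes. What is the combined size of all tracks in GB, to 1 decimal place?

7.3 GB

Track A: 67 minutes = 4,020 s; 24,000 × 4,020 × 1 × 1 = 96,480,000 bytes.
Track B: exactly 65 minutes = 3,900 s; 64,000 × 3,900 × 2 × 2 = 998,400,000 bytes.
Track C: 36:48 (min:sec) = 2,208 s; 96,000 × 2,208 × 3 × 8 = 5,087,232,000 bytes.
Track D: 1 h 53 min 9 s = 6,789 s; 16,000 × 6,789 × 1 × 2 = 217,248,000 bytes.
Track E: 384,000 × 331 × 3 × 2 = 762,624,000 bytes.
Track F: 3 min = 180 s; 176,400 × 180 × 1 × 4 = 127,008,000 bytes.
Total = 7,288,992,000 bytes = 7.3 GB.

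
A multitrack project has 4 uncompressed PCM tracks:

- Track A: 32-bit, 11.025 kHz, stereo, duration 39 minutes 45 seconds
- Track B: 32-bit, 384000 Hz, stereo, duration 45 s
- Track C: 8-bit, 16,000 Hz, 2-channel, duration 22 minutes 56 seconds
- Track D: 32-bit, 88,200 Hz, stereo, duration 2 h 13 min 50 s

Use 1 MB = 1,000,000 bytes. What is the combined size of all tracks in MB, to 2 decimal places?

6058.60 MB

Track A: 39 minutes 45 seconds = 2,385 s; 11,025 × 2,385 × 4 × 2 = 210,357,000 bytes.
Track B: 384,000 × 45 × 4 × 2 = 138,240,000 bytes.
Track C: 22 minutes 56 seconds = 1,376 s; 16,000 × 1,376 × 1 × 2 = 44,032,000 bytes.
Track D: 2 h 13 min 50 s = 8,030 s; 88,200 × 8,030 × 4 × 2 = 5,665,968,000 bytes.
Total = 6,058,597,000 bytes = 6058.60 MB.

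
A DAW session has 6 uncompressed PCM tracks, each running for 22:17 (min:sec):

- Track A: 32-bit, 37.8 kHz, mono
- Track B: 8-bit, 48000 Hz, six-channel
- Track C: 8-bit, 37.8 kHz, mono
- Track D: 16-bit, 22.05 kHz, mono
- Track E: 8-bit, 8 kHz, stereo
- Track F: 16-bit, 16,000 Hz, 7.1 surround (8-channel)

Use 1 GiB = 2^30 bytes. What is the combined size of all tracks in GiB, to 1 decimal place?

22:17 (min:sec) = 1,337 s.
Track A: 37,800 × 1,337 × 4 × 1 = 202,154,400 bytes.
Track B: 48,000 × 1,337 × 1 × 6 = 385,056,000 bytes.
Track C: 37,800 × 1,337 × 1 × 1 = 50,538,600 bytes.
Track D: 22,050 × 1,337 × 2 × 1 = 58,961,700 bytes.
Track E: 8,000 × 1,337 × 1 × 2 = 21,392,000 bytes.
Track F: 16,000 × 1,337 × 2 × 8 = 342,272,000 bytes.
Total = 1,060,374,700 bytes = 1.0 GiB.

1.0 GiB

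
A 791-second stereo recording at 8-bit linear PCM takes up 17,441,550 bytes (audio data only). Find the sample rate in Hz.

Bytes = sample_rate × seconds × bytes_per_sample × channels.
sample_rate = 17,441,550 / (791 × 1 × 2) = 17,441,550 / 1,582 = 11,025 Hz.

11,025 Hz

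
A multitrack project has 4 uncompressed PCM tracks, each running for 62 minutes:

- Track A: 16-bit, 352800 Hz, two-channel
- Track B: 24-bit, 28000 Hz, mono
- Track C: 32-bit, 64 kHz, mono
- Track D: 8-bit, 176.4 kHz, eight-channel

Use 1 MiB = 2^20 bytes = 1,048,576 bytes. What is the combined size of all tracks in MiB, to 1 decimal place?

11219.1 MiB

62 minutes = 3,720 s.
Track A: 352,800 × 3,720 × 2 × 2 = 5,249,664,000 bytes.
Track B: 28,000 × 3,720 × 3 × 1 = 312,480,000 bytes.
Track C: 64,000 × 3,720 × 4 × 1 = 952,320,000 bytes.
Track D: 176,400 × 3,720 × 1 × 8 = 5,249,664,000 bytes.
Total = 11,764,128,000 bytes = 11219.1 MiB.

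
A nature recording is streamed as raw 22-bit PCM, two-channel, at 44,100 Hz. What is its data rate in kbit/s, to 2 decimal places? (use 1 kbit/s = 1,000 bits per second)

Bit rate = 44,100 × 22 × 2 = 1,940,400 bits/s.
= 1940.40 kbit/s.

1940.40 kbit/s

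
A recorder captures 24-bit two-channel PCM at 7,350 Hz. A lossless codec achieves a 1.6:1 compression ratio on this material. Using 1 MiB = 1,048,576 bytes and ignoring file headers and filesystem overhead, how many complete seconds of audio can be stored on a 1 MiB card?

Uncompressed byte rate = 7,350 × 3 × 2 = 44,100 bytes/s.
After 1.6:1 compression, effective rate ≈ 27562.5 bytes/s.
Capacity = 1 × 1,048,576 = 1,048,576 bytes.
1,048,576 / effective rate ≈ 38.04 s → 38 seconds.

38 seconds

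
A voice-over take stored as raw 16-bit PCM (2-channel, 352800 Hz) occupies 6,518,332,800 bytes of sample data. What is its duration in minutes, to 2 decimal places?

76.98 minutes

Byte rate = 352,800 × 2 × 2 = 1,411,200 bytes/s.
Duration = 6,518,332,800 / 1,411,200 = 4,619 s.
4,619 s / 60 = 76.98 minutes.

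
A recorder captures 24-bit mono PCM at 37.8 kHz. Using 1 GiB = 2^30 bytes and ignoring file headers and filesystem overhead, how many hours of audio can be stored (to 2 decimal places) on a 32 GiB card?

84.17 hours

Uncompressed byte rate = 37,800 × 3 × 1 = 113,400 bytes/s.
Capacity = 32 × 1,073,741,824 = 34,359,738,368 bytes.
34,359,738,368 / 113,400 ≈ 302995.93 s → 84.17 hours.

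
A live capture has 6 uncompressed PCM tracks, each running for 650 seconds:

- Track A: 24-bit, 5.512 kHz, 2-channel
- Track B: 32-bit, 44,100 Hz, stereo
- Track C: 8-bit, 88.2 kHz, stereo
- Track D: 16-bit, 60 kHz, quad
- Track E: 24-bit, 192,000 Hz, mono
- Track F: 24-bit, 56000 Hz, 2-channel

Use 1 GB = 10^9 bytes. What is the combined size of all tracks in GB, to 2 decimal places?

1.27 GB

Track A: 5,512 × 650 × 3 × 2 = 21,496,800 bytes.
Track B: 44,100 × 650 × 4 × 2 = 229,320,000 bytes.
Track C: 88,200 × 650 × 1 × 2 = 114,660,000 bytes.
Track D: 60,000 × 650 × 2 × 4 = 312,000,000 bytes.
Track E: 192,000 × 650 × 3 × 1 = 374,400,000 bytes.
Track F: 56,000 × 650 × 3 × 2 = 218,400,000 bytes.
Total = 1,270,276,800 bytes = 1.27 GB.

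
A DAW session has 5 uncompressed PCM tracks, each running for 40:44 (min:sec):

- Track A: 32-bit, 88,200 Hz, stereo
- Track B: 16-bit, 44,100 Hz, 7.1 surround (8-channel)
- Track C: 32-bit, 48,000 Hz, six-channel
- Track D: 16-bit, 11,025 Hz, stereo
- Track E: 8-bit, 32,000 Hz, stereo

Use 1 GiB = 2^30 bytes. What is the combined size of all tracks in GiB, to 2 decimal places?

40:44 (min:sec) = 2,444 s.
Track A: 88,200 × 2,444 × 4 × 2 = 1,724,486,400 bytes.
Track B: 44,100 × 2,444 × 2 × 8 = 1,724,486,400 bytes.
Track C: 48,000 × 2,444 × 4 × 6 = 2,815,488,000 bytes.
Track D: 11,025 × 2,444 × 2 × 2 = 107,780,400 bytes.
Track E: 32,000 × 2,444 × 1 × 2 = 156,416,000 bytes.
Total = 6,528,657,200 bytes = 6.08 GiB.

6.08 GiB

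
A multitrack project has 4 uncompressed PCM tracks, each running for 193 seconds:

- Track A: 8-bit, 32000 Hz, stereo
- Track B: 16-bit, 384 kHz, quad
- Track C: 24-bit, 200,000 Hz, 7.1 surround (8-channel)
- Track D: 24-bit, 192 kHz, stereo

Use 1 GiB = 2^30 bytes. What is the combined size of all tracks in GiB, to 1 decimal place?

Track A: 32,000 × 193 × 1 × 2 = 12,352,000 bytes.
Track B: 384,000 × 193 × 2 × 4 = 592,896,000 bytes.
Track C: 200,000 × 193 × 3 × 8 = 926,400,000 bytes.
Track D: 192,000 × 193 × 3 × 2 = 222,336,000 bytes.
Total = 1,753,984,000 bytes = 1.6 GiB.

1.6 GiB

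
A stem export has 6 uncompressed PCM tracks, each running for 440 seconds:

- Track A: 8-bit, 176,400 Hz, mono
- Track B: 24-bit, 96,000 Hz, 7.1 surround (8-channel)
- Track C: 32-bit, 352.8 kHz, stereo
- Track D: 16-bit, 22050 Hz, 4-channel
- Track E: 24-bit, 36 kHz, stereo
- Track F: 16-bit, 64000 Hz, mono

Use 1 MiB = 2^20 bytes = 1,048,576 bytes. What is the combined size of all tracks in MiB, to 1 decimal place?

2443.5 MiB

Track A: 176,400 × 440 × 1 × 1 = 77,616,000 bytes.
Track B: 96,000 × 440 × 3 × 8 = 1,013,760,000 bytes.
Track C: 352,800 × 440 × 4 × 2 = 1,241,856,000 bytes.
Track D: 22,050 × 440 × 2 × 4 = 77,616,000 bytes.
Track E: 36,000 × 440 × 3 × 2 = 95,040,000 bytes.
Track F: 64,000 × 440 × 2 × 1 = 56,320,000 bytes.
Total = 2,562,208,000 bytes = 2443.5 MiB.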